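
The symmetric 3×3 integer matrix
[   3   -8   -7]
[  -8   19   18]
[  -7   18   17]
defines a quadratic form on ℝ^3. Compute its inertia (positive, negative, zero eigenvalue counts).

Answer: (2, 1, 0)

Derivation:
step 0: pivot 3 → sign +
step 1: pivot -7/3 → sign −
step 2: pivot 6/7 → sign +
signature = (2, 1, 0)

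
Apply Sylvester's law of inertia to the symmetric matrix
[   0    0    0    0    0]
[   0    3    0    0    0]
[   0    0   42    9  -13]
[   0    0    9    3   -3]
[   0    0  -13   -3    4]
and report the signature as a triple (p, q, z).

Answer: (3, 1, 1)

Derivation:
step 0: pivot 3 → sign +
step 1: pivot 42 → sign +
step 2: pivot 15/14 → sign +
step 3: pivot -1/15 → sign −
step 4: row/col 4 already zero → sign 0
signature = (3, 1, 1)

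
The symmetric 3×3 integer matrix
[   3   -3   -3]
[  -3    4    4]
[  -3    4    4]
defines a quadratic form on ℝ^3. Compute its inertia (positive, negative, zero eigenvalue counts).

step 0: pivot 3 → sign +
step 1: pivot 1 → sign +
step 2: row/col 2 already zero → sign 0
signature = (2, 0, 1)

Answer: (2, 0, 1)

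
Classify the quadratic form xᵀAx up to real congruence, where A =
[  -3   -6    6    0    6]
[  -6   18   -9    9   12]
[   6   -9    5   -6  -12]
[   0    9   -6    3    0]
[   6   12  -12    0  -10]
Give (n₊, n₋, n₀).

Answer: (4, 1, 0)

Derivation:
step 0: pivot -3 → sign −
step 1: pivot 30 → sign +
step 2: pivot 23/10 → sign +
step 3: pivot 6/23 → sign +
step 4: pivot 2 → sign +
signature = (4, 1, 0)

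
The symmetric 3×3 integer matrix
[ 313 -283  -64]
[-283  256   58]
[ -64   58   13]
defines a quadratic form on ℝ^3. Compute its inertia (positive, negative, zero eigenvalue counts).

step 0: pivot 313 → sign +
step 1: pivot 39/313 → sign +
step 2: pivot -3/13 → sign −
signature = (2, 1, 0)

Answer: (2, 1, 0)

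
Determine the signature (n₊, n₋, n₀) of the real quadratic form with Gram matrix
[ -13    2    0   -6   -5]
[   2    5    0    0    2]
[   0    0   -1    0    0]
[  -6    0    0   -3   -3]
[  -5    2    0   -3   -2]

step 0: pivot -13 → sign −
step 1: pivot 69/13 → sign +
step 2: pivot -1 → sign −
step 3: pivot -9/23 → sign −
step 4: pivot 2/9 → sign +
signature = (2, 3, 0)

Answer: (2, 3, 0)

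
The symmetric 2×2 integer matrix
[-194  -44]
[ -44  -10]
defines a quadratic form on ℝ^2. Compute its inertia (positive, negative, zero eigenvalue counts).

Answer: (0, 2, 0)

Derivation:
step 0: pivot -194 → sign −
step 1: pivot -2/97 → sign −
signature = (0, 2, 0)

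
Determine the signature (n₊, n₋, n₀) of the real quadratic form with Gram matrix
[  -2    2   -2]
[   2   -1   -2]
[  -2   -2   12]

step 0: pivot -2 → sign −
step 1: pivot 1 → sign +
step 2: pivot -2 → sign −
signature = (1, 2, 0)

Answer: (1, 2, 0)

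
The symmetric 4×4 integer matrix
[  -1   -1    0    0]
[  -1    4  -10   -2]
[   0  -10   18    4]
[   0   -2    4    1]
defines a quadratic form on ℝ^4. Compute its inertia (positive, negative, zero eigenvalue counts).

Answer: (2, 2, 0)

Derivation:
step 0: pivot -1 → sign −
step 1: pivot 5 → sign +
step 2: pivot -2 → sign −
step 3: pivot 1/5 → sign +
signature = (2, 2, 0)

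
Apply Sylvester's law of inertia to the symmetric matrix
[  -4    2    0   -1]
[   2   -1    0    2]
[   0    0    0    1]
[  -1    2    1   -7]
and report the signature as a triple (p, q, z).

step 0: pivot -4 → sign −
step 1: pivot -27/4 → sign −
step 2: pivot 4/27 → sign +
step 3: row/col 3 already zero → sign 0
signature = (1, 2, 1)

Answer: (1, 2, 1)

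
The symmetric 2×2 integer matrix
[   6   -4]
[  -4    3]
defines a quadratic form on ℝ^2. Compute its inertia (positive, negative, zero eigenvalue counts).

step 0: pivot 6 → sign +
step 1: pivot 1/3 → sign +
signature = (2, 0, 0)

Answer: (2, 0, 0)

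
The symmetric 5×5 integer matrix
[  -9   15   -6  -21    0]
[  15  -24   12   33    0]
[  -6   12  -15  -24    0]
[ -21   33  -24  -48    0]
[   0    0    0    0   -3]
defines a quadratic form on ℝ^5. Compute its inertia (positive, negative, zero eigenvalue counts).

step 0: pivot -9 → sign −
step 1: pivot 1 → sign +
step 2: pivot -15 → sign −
step 3: pivot -3/5 → sign −
step 4: pivot -3 → sign −
signature = (1, 4, 0)

Answer: (1, 4, 0)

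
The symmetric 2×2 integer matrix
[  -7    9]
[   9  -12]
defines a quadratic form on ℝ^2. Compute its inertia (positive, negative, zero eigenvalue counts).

Answer: (0, 2, 0)

Derivation:
step 0: pivot -7 → sign −
step 1: pivot -3/7 → sign −
signature = (0, 2, 0)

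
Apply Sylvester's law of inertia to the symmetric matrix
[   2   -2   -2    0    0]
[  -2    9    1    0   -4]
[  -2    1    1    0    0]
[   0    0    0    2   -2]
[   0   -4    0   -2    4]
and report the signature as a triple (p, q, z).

step 0: pivot 2 → sign +
step 1: pivot 7 → sign +
step 2: pivot -8/7 → sign −
step 3: pivot 2 → sign +
step 4: row/col 4 already zero → sign 0
signature = (3, 1, 1)

Answer: (3, 1, 1)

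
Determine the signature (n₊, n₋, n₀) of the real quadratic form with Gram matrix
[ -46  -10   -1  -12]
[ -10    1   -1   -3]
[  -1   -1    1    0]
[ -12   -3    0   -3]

Answer: (3, 1, 0)

Derivation:
step 0: pivot -46 → sign −
step 1: pivot 73/23 → sign +
step 2: pivot 121/146 → sign +
step 3: pivot 6/121 → sign +
signature = (3, 1, 0)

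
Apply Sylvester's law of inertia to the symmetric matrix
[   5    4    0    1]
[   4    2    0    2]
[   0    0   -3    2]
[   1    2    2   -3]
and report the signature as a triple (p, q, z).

Answer: (1, 3, 0)

Derivation:
step 0: pivot 5 → sign +
step 1: pivot -6/5 → sign −
step 2: pivot -3 → sign −
step 3: pivot -2/3 → sign −
signature = (1, 3, 0)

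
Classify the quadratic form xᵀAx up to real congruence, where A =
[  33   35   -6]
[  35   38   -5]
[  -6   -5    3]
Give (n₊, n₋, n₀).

Answer: (2, 1, 0)

Derivation:
step 0: pivot 33 → sign +
step 1: pivot 29/33 → sign +
step 2: pivot -6/29 → sign −
signature = (2, 1, 0)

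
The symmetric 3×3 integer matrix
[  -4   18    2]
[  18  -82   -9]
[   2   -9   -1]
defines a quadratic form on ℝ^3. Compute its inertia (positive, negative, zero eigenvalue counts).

step 0: pivot -4 → sign −
step 1: pivot -1 → sign −
step 2: row/col 2 already zero → sign 0
signature = (0, 2, 1)

Answer: (0, 2, 1)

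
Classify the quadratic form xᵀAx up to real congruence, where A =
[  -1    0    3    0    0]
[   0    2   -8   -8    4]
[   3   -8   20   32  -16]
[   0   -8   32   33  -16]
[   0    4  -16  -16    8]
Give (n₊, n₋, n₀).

step 0: pivot -1 → sign −
step 1: pivot 2 → sign +
step 2: pivot -3 → sign −
step 3: pivot 1 → sign +
step 4: row/col 4 already zero → sign 0
signature = (2, 2, 1)

Answer: (2, 2, 1)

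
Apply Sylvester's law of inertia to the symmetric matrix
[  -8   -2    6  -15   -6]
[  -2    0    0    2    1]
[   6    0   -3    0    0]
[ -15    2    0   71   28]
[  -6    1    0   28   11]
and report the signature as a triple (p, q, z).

step 0: pivot -8 → sign −
step 1: pivot 1/2 → sign +
step 2: pivot -3 → sign −
step 3: pivot 45 → sign +
step 4: pivot -1/20 → sign −
signature = (2, 3, 0)

Answer: (2, 3, 0)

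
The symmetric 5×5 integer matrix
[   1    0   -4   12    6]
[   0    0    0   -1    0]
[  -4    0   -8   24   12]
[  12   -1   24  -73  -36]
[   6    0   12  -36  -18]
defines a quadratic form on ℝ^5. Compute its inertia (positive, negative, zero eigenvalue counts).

Answer: (2, 2, 1)

Derivation:
step 0: pivot 1 → sign +
step 1: pivot -24 → sign −
step 2: pivot -1 → sign −
step 3: pivot 1 → sign +
step 4: row/col 4 already zero → sign 0
signature = (2, 2, 1)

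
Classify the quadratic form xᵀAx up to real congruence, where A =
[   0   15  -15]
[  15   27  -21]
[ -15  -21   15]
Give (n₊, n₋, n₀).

step 0: pivot 27 → sign +
step 1: pivot -25/3 → sign −
step 2: row/col 2 already zero → sign 0
signature = (1, 1, 1)

Answer: (1, 1, 1)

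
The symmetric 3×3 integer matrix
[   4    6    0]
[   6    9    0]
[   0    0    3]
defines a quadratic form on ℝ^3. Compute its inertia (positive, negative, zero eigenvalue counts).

step 0: pivot 4 → sign +
step 1: pivot 3 → sign +
step 2: row/col 2 already zero → sign 0
signature = (2, 0, 1)

Answer: (2, 0, 1)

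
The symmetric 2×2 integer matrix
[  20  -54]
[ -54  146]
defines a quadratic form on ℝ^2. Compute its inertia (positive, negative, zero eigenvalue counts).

step 0: pivot 20 → sign +
step 1: pivot 1/5 → sign +
signature = (2, 0, 0)

Answer: (2, 0, 0)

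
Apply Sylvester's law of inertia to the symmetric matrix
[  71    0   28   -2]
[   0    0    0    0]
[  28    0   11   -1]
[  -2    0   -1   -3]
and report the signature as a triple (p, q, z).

step 0: pivot 71 → sign +
step 1: pivot -3/71 → sign −
step 2: pivot -2 → sign −
step 3: row/col 3 already zero → sign 0
signature = (1, 2, 1)

Answer: (1, 2, 1)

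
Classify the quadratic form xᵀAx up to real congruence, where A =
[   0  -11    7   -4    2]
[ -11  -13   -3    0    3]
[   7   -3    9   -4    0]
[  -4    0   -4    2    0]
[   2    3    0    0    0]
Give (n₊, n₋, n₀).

step 0: pivot -13 → sign −
step 1: pivot 121/13 → sign +
step 2: pivot -10/121 → sign −
step 3: pivot 2/5 → sign +
step 4: pivot 1/2 → sign +
signature = (3, 2, 0)

Answer: (3, 2, 0)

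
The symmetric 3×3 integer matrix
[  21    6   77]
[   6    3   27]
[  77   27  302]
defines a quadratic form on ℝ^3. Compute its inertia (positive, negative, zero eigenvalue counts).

Answer: (3, 0, 0)

Derivation:
step 0: pivot 21 → sign +
step 1: pivot 9/7 → sign +
step 2: pivot 2/9 → sign +
signature = (3, 0, 0)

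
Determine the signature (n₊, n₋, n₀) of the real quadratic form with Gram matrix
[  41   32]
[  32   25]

step 0: pivot 41 → sign +
step 1: pivot 1/41 → sign +
signature = (2, 0, 0)

Answer: (2, 0, 0)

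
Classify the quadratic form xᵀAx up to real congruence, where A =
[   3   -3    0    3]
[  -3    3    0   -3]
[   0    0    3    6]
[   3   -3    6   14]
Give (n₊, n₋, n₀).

Answer: (2, 1, 1)

Derivation:
step 0: pivot 3 → sign +
step 1: pivot 3 → sign +
step 2: pivot -1 → sign −
step 3: row/col 3 already zero → sign 0
signature = (2, 1, 1)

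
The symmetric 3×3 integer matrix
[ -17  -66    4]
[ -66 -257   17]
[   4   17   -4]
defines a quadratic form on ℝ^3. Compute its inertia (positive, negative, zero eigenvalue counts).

step 0: pivot -17 → sign −
step 1: pivot -13/17 → sign −
step 2: pivot -3/13 → sign −
signature = (0, 3, 0)

Answer: (0, 3, 0)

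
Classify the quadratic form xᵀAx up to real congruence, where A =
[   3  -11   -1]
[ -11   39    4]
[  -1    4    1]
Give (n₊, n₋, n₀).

step 0: pivot 3 → sign +
step 1: pivot -4/3 → sign −
step 2: pivot 3/4 → sign +
signature = (2, 1, 0)

Answer: (2, 1, 0)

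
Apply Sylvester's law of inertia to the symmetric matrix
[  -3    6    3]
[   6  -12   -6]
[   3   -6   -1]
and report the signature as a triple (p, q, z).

Answer: (1, 1, 1)

Derivation:
step 0: pivot -3 → sign −
step 1: pivot 2 → sign +
step 2: row/col 2 already zero → sign 0
signature = (1, 1, 1)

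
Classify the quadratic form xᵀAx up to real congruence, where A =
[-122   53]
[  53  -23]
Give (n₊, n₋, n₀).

step 0: pivot -122 → sign −
step 1: pivot 3/122 → sign +
signature = (1, 1, 0)

Answer: (1, 1, 0)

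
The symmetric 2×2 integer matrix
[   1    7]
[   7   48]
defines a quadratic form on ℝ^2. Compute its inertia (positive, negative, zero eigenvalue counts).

Answer: (1, 1, 0)

Derivation:
step 0: pivot 1 → sign +
step 1: pivot -1 → sign −
signature = (1, 1, 0)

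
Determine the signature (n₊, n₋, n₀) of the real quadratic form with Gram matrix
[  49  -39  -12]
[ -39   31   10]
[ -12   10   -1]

Answer: (2, 1, 0)

Derivation:
step 0: pivot 49 → sign +
step 1: pivot -2/49 → sign −
step 2: pivot 1 → sign +
signature = (2, 1, 0)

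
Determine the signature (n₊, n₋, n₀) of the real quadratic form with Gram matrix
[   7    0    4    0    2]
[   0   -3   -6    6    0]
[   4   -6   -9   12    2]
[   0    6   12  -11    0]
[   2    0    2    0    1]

Answer: (3, 2, 0)

Derivation:
step 0: pivot 7 → sign +
step 1: pivot -3 → sign −
step 2: pivot 5/7 → sign +
step 3: pivot 1 → sign +
step 4: pivot -3/5 → sign −
signature = (3, 2, 0)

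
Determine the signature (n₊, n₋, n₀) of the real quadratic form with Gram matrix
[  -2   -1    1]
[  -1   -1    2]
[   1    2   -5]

Answer: (0, 2, 1)

Derivation:
step 0: pivot -2 → sign −
step 1: pivot -1/2 → sign −
step 2: row/col 2 already zero → sign 0
signature = (0, 2, 1)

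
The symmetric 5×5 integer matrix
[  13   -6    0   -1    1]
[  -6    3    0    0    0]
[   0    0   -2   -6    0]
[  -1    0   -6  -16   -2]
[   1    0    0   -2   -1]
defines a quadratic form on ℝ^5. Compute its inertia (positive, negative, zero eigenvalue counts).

Answer: (3, 2, 0)

Derivation:
step 0: pivot 13 → sign +
step 1: pivot 3/13 → sign +
step 2: pivot -2 → sign −
step 3: pivot 1 → sign +
step 4: pivot -3 → sign −
signature = (3, 2, 0)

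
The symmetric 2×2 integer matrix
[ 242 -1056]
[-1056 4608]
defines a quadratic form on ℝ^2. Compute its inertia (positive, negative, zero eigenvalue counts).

Answer: (1, 0, 1)

Derivation:
step 0: pivot 242 → sign +
step 1: row/col 1 already zero → sign 0
signature = (1, 0, 1)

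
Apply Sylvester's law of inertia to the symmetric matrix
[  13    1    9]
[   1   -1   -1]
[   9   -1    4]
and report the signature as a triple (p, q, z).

step 0: pivot 13 → sign +
step 1: pivot -14/13 → sign −
step 2: pivot 3/7 → sign +
signature = (2, 1, 0)

Answer: (2, 1, 0)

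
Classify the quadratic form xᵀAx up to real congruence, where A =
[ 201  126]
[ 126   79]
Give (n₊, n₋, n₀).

Answer: (2, 0, 0)

Derivation:
step 0: pivot 201 → sign +
step 1: pivot 1/67 → sign +
signature = (2, 0, 0)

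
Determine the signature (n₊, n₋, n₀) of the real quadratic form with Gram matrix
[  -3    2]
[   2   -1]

step 0: pivot -3 → sign −
step 1: pivot 1/3 → sign +
signature = (1, 1, 0)

Answer: (1, 1, 0)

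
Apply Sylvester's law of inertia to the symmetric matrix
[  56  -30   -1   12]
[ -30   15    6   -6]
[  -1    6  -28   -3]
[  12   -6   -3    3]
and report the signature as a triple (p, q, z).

Answer: (2, 2, 0)

Derivation:
step 0: pivot 56 → sign +
step 1: pivot -15/14 → sign −
step 2: pivot -3/20 → sign −
step 3: pivot 3 → sign +
signature = (2, 2, 0)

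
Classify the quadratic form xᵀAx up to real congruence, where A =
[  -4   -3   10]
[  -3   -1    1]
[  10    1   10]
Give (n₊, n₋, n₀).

Answer: (2, 1, 0)

Derivation:
step 0: pivot -4 → sign −
step 1: pivot 5/4 → sign +
step 2: pivot 6/5 → sign +
signature = (2, 1, 0)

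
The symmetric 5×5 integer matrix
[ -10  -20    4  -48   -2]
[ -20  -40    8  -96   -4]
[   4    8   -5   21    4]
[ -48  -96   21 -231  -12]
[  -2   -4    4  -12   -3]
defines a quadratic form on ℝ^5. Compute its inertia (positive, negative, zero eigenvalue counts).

step 0: pivot -10 → sign −
step 1: pivot -17/5 → sign −
step 2: pivot 6/17 → sign +
step 3: pivot -1 → sign −
step 4: row/col 4 already zero → sign 0
signature = (1, 3, 1)

Answer: (1, 3, 1)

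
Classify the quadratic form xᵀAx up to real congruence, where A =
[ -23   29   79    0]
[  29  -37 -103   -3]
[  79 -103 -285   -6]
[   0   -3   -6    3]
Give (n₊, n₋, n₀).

Answer: (2, 2, 0)

Derivation:
step 0: pivot -23 → sign −
step 1: pivot -10/23 → sign −
step 2: pivot 64/5 → sign +
step 3: pivot 3/64 → sign +
signature = (2, 2, 0)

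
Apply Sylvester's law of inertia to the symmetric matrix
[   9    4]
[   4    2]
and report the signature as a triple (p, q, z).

Answer: (2, 0, 0)

Derivation:
step 0: pivot 9 → sign +
step 1: pivot 2/9 → sign +
signature = (2, 0, 0)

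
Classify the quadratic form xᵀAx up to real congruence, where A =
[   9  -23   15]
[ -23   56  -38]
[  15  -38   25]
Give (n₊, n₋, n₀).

Answer: (2, 1, 0)

Derivation:
step 0: pivot 9 → sign +
step 1: pivot -25/9 → sign −
step 2: pivot 1/25 → sign +
signature = (2, 1, 0)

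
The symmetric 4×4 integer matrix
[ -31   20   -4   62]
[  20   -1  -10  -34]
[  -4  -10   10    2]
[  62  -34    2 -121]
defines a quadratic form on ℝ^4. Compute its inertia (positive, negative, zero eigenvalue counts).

Answer: (2, 2, 0)

Derivation:
step 0: pivot -31 → sign −
step 1: pivot 369/31 → sign +
step 2: pivot -114/41 → sign −
step 3: pivot 1/57 → sign +
signature = (2, 2, 0)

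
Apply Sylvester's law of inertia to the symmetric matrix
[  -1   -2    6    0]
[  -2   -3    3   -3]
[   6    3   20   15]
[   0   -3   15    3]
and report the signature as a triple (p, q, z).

step 0: pivot -1 → sign −
step 1: pivot 1 → sign +
step 2: pivot -25 → sign −
step 3: pivot -6/25 → sign −
signature = (1, 3, 0)

Answer: (1, 3, 0)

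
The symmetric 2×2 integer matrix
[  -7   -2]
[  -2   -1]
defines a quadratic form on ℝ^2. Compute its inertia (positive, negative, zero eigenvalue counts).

Answer: (0, 2, 0)

Derivation:
step 0: pivot -7 → sign −
step 1: pivot -3/7 → sign −
signature = (0, 2, 0)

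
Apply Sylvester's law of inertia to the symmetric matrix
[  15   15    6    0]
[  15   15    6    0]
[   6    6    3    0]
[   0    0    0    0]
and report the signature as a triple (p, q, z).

Answer: (2, 0, 2)

Derivation:
step 0: pivot 15 → sign +
step 1: pivot 3/5 → sign +
step 2: row/col 2 already zero → sign 0
step 3: row/col 3 already zero → sign 0
signature = (2, 0, 2)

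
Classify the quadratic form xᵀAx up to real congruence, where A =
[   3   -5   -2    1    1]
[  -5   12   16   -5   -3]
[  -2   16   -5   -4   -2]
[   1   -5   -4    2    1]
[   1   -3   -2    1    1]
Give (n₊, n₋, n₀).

step 0: pivot 3 → sign +
step 1: pivot 11/3 → sign +
step 2: pivot -551/11 → sign −
step 3: pivot -15/551 → sign −
step 4: pivot 2/5 → sign +
signature = (3, 2, 0)

Answer: (3, 2, 0)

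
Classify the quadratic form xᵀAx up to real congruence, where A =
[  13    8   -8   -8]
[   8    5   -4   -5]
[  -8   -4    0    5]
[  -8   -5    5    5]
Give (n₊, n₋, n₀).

Answer: (3, 1, 0)

Derivation:
step 0: pivot 13 → sign +
step 1: pivot 1/13 → sign +
step 2: pivot -16 → sign −
step 3: pivot 1/16 → sign +
signature = (3, 1, 0)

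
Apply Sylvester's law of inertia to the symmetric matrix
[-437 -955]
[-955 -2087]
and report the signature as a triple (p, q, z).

step 0: pivot -437 → sign −
step 1: pivot 6/437 → sign +
signature = (1, 1, 0)

Answer: (1, 1, 0)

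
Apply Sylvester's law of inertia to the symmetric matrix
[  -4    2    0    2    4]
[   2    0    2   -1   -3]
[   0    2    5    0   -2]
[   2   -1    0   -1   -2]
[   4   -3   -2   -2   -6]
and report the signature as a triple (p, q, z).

step 0: pivot -4 → sign −
step 1: pivot 1 → sign +
step 2: pivot 1 → sign +
step 3: pivot -3 → sign −
step 4: row/col 4 already zero → sign 0
signature = (2, 2, 1)

Answer: (2, 2, 1)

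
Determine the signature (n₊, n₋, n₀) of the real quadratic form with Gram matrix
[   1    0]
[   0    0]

Answer: (1, 0, 1)

Derivation:
step 0: pivot 1 → sign +
step 1: row/col 1 already zero → sign 0
signature = (1, 0, 1)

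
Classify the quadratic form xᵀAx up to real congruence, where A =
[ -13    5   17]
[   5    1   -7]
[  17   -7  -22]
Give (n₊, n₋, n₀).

Answer: (2, 1, 0)

Derivation:
step 0: pivot -13 → sign −
step 1: pivot 38/13 → sign +
step 2: pivot 3/19 → sign +
signature = (2, 1, 0)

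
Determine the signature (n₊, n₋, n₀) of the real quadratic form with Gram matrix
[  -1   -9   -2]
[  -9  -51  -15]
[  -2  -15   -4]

step 0: pivot -1 → sign −
step 1: pivot 30 → sign +
step 2: pivot -3/10 → sign −
signature = (1, 2, 0)

Answer: (1, 2, 0)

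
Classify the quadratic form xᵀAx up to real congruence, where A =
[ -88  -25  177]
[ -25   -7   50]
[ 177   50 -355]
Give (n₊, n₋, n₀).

Answer: (2, 1, 0)

Derivation:
step 0: pivot -88 → sign −
step 1: pivot 9/88 → sign +
step 2: pivot 2/9 → sign +
signature = (2, 1, 0)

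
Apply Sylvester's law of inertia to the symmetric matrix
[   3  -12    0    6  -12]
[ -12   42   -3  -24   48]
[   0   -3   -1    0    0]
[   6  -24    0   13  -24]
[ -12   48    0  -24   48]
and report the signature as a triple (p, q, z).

Answer: (3, 1, 1)

Derivation:
step 0: pivot 3 → sign +
step 1: pivot -6 → sign −
step 2: pivot 1/2 → sign +
step 3: pivot 1 → sign +
step 4: row/col 4 already zero → sign 0
signature = (3, 1, 1)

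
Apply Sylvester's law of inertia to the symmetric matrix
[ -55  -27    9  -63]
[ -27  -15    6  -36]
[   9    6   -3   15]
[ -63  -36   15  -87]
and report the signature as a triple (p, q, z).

Answer: (0, 3, 1)

Derivation:
step 0: pivot -55 → sign −
step 1: pivot -96/55 → sign −
step 2: pivot -3/32 → sign −
step 3: row/col 3 already zero → sign 0
signature = (0, 3, 1)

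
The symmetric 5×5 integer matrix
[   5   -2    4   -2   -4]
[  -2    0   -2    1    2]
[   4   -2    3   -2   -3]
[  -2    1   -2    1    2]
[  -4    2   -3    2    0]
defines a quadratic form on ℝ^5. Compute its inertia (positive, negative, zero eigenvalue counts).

Answer: (2, 3, 0)

Derivation:
step 0: pivot 5 → sign +
step 1: pivot -4/5 → sign −
step 2: pivot 1/4 → sign +
step 3: pivot -1 → sign −
step 4: pivot -3 → sign −
signature = (2, 3, 0)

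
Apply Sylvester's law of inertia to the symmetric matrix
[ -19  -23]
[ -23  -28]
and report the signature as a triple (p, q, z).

step 0: pivot -19 → sign −
step 1: pivot -3/19 → sign −
signature = (0, 2, 0)

Answer: (0, 2, 0)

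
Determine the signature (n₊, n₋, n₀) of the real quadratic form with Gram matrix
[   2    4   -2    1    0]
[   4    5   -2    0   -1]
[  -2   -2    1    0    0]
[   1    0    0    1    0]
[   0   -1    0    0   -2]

Answer: (3, 2, 0)

Derivation:
step 0: pivot 2 → sign +
step 1: pivot -3 → sign −
step 2: pivot 1/3 → sign +
step 3: pivot 3/2 → sign +
step 4: pivot -3 → sign −
signature = (3, 2, 0)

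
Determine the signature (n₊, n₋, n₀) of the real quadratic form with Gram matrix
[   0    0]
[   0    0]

Answer: (0, 0, 2)

Derivation:
step 0: row/col 0 already zero → sign 0
step 1: row/col 1 already zero → sign 0
signature = (0, 0, 2)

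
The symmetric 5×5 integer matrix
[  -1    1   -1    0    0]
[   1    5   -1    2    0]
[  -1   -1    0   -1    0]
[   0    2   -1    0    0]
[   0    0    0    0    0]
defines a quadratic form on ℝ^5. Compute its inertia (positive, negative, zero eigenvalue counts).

step 0: pivot -1 → sign −
step 1: pivot 6 → sign +
step 2: pivot 1/3 → sign +
step 3: pivot -1 → sign −
step 4: row/col 4 already zero → sign 0
signature = (2, 2, 1)

Answer: (2, 2, 1)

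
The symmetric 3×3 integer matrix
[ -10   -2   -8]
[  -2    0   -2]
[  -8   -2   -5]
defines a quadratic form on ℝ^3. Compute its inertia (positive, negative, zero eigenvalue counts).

Answer: (2, 1, 0)

Derivation:
step 0: pivot -10 → sign −
step 1: pivot 2/5 → sign +
step 2: pivot 1 → sign +
signature = (2, 1, 0)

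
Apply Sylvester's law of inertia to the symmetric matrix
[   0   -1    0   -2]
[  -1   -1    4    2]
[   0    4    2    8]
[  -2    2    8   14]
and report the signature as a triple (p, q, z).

step 0: pivot -1 → sign −
step 1: pivot 1 → sign +
step 2: pivot 2 → sign +
step 3: pivot 2 → sign +
signature = (3, 1, 0)

Answer: (3, 1, 0)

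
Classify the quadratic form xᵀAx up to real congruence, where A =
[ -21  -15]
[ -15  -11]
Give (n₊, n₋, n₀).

Answer: (0, 2, 0)

Derivation:
step 0: pivot -21 → sign −
step 1: pivot -2/7 → sign −
signature = (0, 2, 0)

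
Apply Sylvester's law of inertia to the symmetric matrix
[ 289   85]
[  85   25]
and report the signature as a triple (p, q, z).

step 0: pivot 289 → sign +
step 1: row/col 1 already zero → sign 0
signature = (1, 0, 1)

Answer: (1, 0, 1)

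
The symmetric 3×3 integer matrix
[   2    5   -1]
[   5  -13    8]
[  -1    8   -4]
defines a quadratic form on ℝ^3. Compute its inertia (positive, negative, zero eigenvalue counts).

step 0: pivot 2 → sign +
step 1: pivot -51/2 → sign −
step 2: pivot -3/17 → sign −
signature = (1, 2, 0)

Answer: (1, 2, 0)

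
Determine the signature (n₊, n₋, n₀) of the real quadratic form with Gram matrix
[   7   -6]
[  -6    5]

step 0: pivot 7 → sign +
step 1: pivot -1/7 → sign −
signature = (1, 1, 0)

Answer: (1, 1, 0)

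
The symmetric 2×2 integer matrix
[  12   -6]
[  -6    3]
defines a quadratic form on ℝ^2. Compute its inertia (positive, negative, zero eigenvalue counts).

Answer: (1, 0, 1)

Derivation:
step 0: pivot 12 → sign +
step 1: row/col 1 already zero → sign 0
signature = (1, 0, 1)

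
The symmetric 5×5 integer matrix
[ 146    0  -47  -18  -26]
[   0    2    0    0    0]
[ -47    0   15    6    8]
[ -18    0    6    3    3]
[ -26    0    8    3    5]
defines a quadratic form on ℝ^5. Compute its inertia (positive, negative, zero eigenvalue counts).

Answer: (4, 1, 0)

Derivation:
step 0: pivot 146 → sign +
step 1: pivot 2 → sign +
step 2: pivot -19/146 → sign −
step 3: pivot 21/19 → sign +
step 4: pivot 6/7 → sign +
signature = (4, 1, 0)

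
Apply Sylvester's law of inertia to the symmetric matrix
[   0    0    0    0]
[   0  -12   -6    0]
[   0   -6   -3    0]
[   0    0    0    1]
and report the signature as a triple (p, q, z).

step 0: pivot -12 → sign −
step 1: pivot 1 → sign +
step 2: row/col 2 already zero → sign 0
step 3: row/col 3 already zero → sign 0
signature = (1, 1, 2)

Answer: (1, 1, 2)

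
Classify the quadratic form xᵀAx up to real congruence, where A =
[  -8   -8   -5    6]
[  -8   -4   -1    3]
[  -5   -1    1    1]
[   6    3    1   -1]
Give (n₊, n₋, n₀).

step 0: pivot -8 → sign −
step 1: pivot 4 → sign +
step 2: pivot 1/8 → sign +
step 3: pivot 3/4 → sign +
signature = (3, 1, 0)

Answer: (3, 1, 0)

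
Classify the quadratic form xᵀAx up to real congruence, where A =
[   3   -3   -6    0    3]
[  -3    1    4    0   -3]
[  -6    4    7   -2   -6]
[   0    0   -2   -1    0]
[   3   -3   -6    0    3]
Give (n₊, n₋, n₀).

step 0: pivot 3 → sign +
step 1: pivot -2 → sign −
step 2: pivot -3 → sign −
step 3: pivot 1/3 → sign +
step 4: row/col 4 already zero → sign 0
signature = (2, 2, 1)

Answer: (2, 2, 1)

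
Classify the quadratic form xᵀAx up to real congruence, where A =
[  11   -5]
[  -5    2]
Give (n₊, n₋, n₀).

Answer: (1, 1, 0)

Derivation:
step 0: pivot 11 → sign +
step 1: pivot -3/11 → sign −
signature = (1, 1, 0)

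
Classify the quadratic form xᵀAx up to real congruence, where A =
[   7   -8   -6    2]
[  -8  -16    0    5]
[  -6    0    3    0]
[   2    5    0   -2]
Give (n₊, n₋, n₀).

step 0: pivot 7 → sign +
step 1: pivot -176/7 → sign −
step 2: pivot -3/11 → sign −
step 3: pivot -3/16 → sign −
signature = (1, 3, 0)

Answer: (1, 3, 0)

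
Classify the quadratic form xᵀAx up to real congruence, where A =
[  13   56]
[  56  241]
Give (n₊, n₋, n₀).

step 0: pivot 13 → sign +
step 1: pivot -3/13 → sign −
signature = (1, 1, 0)

Answer: (1, 1, 0)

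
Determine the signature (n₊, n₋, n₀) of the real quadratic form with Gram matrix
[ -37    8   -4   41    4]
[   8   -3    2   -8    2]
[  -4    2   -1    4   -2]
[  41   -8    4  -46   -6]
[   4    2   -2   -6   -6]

Answer: (2, 3, 0)

Derivation:
step 0: pivot -37 → sign −
step 1: pivot -47/37 → sign −
step 2: pivot 21/47 → sign +
step 3: pivot -5/21 → sign −
step 4: pivot 6/5 → sign +
signature = (2, 3, 0)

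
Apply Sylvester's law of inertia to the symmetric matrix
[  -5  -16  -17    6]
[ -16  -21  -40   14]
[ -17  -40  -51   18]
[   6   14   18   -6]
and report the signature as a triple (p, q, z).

Answer: (2, 2, 0)

Derivation:
step 0: pivot -5 → sign −
step 1: pivot 151/5 → sign +
step 2: pivot -10/151 → sign −
step 3: pivot 2/5 → sign +
signature = (2, 2, 0)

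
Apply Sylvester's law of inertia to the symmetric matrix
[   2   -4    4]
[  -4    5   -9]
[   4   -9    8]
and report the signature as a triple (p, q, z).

step 0: pivot 2 → sign +
step 1: pivot -3 → sign −
step 2: pivot 1/3 → sign +
signature = (2, 1, 0)

Answer: (2, 1, 0)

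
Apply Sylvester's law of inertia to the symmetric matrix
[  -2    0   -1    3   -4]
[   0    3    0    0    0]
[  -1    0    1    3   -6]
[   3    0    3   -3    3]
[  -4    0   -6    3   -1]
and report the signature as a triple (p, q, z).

Answer: (3, 2, 0)

Derivation:
step 0: pivot -2 → sign −
step 1: pivot 3 → sign +
step 2: pivot 3/2 → sign +
step 3: pivot -11/3 → sign −
step 4: pivot 3/11 → sign +
signature = (3, 2, 0)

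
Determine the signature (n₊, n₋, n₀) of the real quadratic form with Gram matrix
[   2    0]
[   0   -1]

step 0: pivot 2 → sign +
step 1: pivot -1 → sign −
signature = (1, 1, 0)

Answer: (1, 1, 0)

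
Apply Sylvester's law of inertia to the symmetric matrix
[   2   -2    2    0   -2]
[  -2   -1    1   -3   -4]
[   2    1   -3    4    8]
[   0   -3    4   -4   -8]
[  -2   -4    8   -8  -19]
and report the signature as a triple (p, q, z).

step 0: pivot 2 → sign +
step 1: pivot -3 → sign −
step 2: pivot -2 → sign −
step 3: pivot -1/2 → sign −
step 4: pivot -1 → sign −
signature = (1, 4, 0)

Answer: (1, 4, 0)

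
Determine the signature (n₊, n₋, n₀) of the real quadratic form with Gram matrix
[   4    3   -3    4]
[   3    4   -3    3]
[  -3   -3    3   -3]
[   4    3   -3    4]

Answer: (3, 0, 1)

Derivation:
step 0: pivot 4 → sign +
step 1: pivot 7/4 → sign +
step 2: pivot 3/7 → sign +
step 3: row/col 3 already zero → sign 0
signature = (3, 0, 1)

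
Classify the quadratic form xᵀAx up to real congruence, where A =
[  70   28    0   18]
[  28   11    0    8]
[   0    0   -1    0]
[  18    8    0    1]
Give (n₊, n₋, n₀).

Answer: (1, 3, 0)

Derivation:
step 0: pivot 70 → sign +
step 1: pivot -1/5 → sign −
step 2: pivot -1 → sign −
step 3: pivot -3/7 → sign −
signature = (1, 3, 0)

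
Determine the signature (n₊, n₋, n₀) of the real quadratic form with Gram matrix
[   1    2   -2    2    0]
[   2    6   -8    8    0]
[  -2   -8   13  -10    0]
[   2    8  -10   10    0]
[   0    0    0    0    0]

Answer: (3, 1, 1)

Derivation:
step 0: pivot 1 → sign +
step 1: pivot 2 → sign +
step 2: pivot 1 → sign +
step 3: pivot -6 → sign −
step 4: row/col 4 already zero → sign 0
signature = (3, 1, 1)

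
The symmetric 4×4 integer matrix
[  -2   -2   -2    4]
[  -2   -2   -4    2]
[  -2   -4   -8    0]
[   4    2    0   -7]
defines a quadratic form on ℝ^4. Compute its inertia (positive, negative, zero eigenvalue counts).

Answer: (2, 2, 0)

Derivation:
step 0: pivot -2 → sign −
step 1: pivot -6 → sign −
step 2: pivot 2/3 → sign +
step 3: pivot 3 → sign +
signature = (2, 2, 0)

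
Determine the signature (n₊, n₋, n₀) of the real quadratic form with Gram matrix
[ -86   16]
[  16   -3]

Answer: (0, 2, 0)

Derivation:
step 0: pivot -86 → sign −
step 1: pivot -1/43 → sign −
signature = (0, 2, 0)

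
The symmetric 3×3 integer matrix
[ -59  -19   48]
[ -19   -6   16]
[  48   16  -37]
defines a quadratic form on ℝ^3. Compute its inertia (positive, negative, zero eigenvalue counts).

step 0: pivot -59 → sign −
step 1: pivot 7/59 → sign +
step 2: pivot -3/7 → sign −
signature = (1, 2, 0)

Answer: (1, 2, 0)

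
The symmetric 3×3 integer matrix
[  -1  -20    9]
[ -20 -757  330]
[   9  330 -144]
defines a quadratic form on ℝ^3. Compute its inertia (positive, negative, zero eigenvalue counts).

step 0: pivot -1 → sign −
step 1: pivot -357 → sign −
step 2: pivot 3/119 → sign +
signature = (1, 2, 0)

Answer: (1, 2, 0)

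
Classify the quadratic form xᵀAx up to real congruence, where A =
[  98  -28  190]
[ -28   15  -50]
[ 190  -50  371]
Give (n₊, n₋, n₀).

Answer: (3, 0, 0)

Derivation:
step 0: pivot 98 → sign +
step 1: pivot 7 → sign +
step 2: pivot 3/343 → sign +
signature = (3, 0, 0)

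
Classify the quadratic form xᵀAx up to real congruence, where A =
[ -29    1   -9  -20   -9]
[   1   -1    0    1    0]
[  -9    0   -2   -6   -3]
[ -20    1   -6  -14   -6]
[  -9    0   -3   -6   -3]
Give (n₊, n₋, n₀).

Answer: (1, 3, 1)

Derivation:
step 0: pivot -29 → sign −
step 1: pivot -28/29 → sign −
step 2: pivot 25/28 → sign +
step 3: pivot -3/25 → sign −
step 4: row/col 4 already zero → sign 0
signature = (1, 3, 1)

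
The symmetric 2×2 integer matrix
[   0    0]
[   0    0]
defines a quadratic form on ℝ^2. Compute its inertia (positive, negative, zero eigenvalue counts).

step 0: row/col 0 already zero → sign 0
step 1: row/col 1 already zero → sign 0
signature = (0, 0, 2)

Answer: (0, 0, 2)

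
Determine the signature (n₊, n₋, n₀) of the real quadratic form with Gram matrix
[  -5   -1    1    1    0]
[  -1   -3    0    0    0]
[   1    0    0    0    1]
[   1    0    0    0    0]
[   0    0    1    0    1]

Answer: (2, 3, 0)

Derivation:
step 0: pivot -5 → sign −
step 1: pivot -14/5 → sign −
step 2: pivot 3/14 → sign +
step 3: pivot -11/3 → sign −
step 4: pivot 3/11 → sign +
signature = (2, 3, 0)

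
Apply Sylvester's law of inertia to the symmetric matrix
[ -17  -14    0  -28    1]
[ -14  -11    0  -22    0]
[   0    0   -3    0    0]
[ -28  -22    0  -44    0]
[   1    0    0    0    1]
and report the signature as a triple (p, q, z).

Answer: (1, 3, 1)

Derivation:
step 0: pivot -17 → sign −
step 1: pivot 9/17 → sign +
step 2: pivot -3 → sign −
step 3: pivot -2/9 → sign −
step 4: row/col 4 already zero → sign 0
signature = (1, 3, 1)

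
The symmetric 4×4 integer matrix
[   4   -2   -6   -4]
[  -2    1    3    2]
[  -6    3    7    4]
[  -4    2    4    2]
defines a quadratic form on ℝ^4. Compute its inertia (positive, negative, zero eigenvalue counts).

step 0: pivot 4 → sign +
step 1: pivot -2 → sign −
step 2: row/col 2 already zero → sign 0
step 3: row/col 3 already zero → sign 0
signature = (1, 1, 2)

Answer: (1, 1, 2)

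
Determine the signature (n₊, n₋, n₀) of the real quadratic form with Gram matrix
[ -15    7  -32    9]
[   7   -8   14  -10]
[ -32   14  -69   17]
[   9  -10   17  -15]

Answer: (0, 4, 0)

Derivation:
step 0: pivot -15 → sign −
step 1: pivot -71/15 → sign −
step 2: pivot -39/71 → sign −
step 3: pivot -6/13 → sign −
signature = (0, 4, 0)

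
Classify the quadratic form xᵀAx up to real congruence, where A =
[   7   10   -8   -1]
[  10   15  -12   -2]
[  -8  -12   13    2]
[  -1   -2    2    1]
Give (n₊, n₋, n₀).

step 0: pivot 7 → sign +
step 1: pivot 5/7 → sign +
step 2: pivot 17/5 → sign +
step 3: pivot 6/17 → sign +
signature = (4, 0, 0)

Answer: (4, 0, 0)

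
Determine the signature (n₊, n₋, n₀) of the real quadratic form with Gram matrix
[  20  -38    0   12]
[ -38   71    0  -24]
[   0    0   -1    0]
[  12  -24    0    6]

Answer: (1, 2, 1)

Derivation:
step 0: pivot 20 → sign +
step 1: pivot -6/5 → sign −
step 2: pivot -1 → sign −
step 3: row/col 3 already zero → sign 0
signature = (1, 2, 1)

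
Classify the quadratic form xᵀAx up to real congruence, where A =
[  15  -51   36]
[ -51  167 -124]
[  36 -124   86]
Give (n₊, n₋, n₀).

step 0: pivot 15 → sign +
step 1: pivot -32/5 → sign −
step 2: row/col 2 already zero → sign 0
signature = (1, 1, 1)

Answer: (1, 1, 1)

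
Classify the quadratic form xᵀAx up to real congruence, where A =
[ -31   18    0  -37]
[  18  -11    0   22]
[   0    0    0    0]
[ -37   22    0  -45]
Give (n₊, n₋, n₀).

Answer: (0, 3, 1)

Derivation:
step 0: pivot -31 → sign −
step 1: pivot -17/31 → sign −
step 2: pivot -6/17 → sign −
step 3: row/col 3 already zero → sign 0
signature = (0, 3, 1)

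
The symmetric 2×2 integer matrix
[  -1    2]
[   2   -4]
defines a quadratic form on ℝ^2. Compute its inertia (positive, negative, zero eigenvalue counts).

Answer: (0, 1, 1)

Derivation:
step 0: pivot -1 → sign −
step 1: row/col 1 already zero → sign 0
signature = (0, 1, 1)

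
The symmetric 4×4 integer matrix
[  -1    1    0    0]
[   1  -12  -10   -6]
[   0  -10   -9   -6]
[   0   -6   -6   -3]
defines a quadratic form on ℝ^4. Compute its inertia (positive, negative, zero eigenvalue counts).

Answer: (1, 3, 0)

Derivation:
step 0: pivot -1 → sign −
step 1: pivot -11 → sign −
step 2: pivot 1/11 → sign +
step 3: pivot -3 → sign −
signature = (1, 3, 0)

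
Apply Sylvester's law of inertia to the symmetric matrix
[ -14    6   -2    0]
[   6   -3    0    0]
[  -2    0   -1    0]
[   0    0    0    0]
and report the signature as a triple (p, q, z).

Answer: (1, 2, 1)

Derivation:
step 0: pivot -14 → sign −
step 1: pivot -3/7 → sign −
step 2: pivot 1 → sign +
step 3: row/col 3 already zero → sign 0
signature = (1, 2, 1)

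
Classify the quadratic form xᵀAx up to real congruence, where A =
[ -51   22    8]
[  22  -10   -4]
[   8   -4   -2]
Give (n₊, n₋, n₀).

step 0: pivot -51 → sign −
step 1: pivot -26/51 → sign −
step 2: pivot -2/13 → sign −
signature = (0, 3, 0)

Answer: (0, 3, 0)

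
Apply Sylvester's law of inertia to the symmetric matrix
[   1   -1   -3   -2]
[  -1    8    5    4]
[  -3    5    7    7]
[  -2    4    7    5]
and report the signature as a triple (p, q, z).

step 0: pivot 1 → sign +
step 1: pivot 7 → sign +
step 2: pivot -18/7 → sign −
step 3: pivot 1/2 → sign +
signature = (3, 1, 0)

Answer: (3, 1, 0)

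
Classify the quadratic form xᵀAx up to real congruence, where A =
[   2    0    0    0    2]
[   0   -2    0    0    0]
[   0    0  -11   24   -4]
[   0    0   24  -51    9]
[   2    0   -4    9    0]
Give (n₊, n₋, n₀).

Answer: (2, 3, 0)

Derivation:
step 0: pivot 2 → sign +
step 1: pivot -2 → sign −
step 2: pivot -11 → sign −
step 3: pivot 15/11 → sign +
step 4: pivot -3/5 → sign −
signature = (2, 3, 0)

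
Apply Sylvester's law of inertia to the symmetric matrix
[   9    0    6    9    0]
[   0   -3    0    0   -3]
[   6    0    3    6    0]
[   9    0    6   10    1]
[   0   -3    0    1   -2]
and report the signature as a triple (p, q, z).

step 0: pivot 9 → sign +
step 1: pivot -3 → sign −
step 2: pivot -1 → sign −
step 3: pivot 1 → sign +
step 4: row/col 4 already zero → sign 0
signature = (2, 2, 1)

Answer: (2, 2, 1)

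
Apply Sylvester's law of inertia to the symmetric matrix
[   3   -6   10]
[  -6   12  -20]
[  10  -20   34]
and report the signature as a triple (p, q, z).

step 0: pivot 3 → sign +
step 1: pivot 2/3 → sign +
step 2: row/col 2 already zero → sign 0
signature = (2, 0, 1)

Answer: (2, 0, 1)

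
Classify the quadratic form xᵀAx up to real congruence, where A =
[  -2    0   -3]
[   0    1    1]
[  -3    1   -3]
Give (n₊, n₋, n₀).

Answer: (2, 1, 0)

Derivation:
step 0: pivot -2 → sign −
step 1: pivot 1 → sign +
step 2: pivot 1/2 → sign +
signature = (2, 1, 0)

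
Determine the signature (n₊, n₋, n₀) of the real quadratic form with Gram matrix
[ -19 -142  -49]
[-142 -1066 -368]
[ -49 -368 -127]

Answer: (1, 2, 0)

Derivation:
step 0: pivot -19 → sign −
step 1: pivot -90/19 → sign −
step 2: pivot 2/45 → sign +
signature = (1, 2, 0)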